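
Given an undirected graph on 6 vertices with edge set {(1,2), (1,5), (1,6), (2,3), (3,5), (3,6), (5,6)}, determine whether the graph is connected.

Step 1: Build adjacency list from edges:
  1: 2, 5, 6
  2: 1, 3
  3: 2, 5, 6
  4: (none)
  5: 1, 3, 6
  6: 1, 3, 5

Step 2: Run BFS/DFS from vertex 1:
  Visited: {1, 2, 5, 6, 3}
  Reached 5 of 6 vertices

Step 3: Only 5 of 6 vertices reached. Graph is disconnected.
Connected components: {1, 2, 3, 5, 6}, {4}
Answer: No, the graph is not connected (2 components).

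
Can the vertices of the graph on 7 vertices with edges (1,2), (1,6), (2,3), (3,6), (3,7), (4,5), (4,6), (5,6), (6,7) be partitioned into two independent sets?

Step 1: Attempt 2-coloring using BFS:
  Start at vertex 1, assign color 0
  Color vertex 2 with color 1 (neighbor of 1)
  Color vertex 6 with color 1 (neighbor of 1)
  Color vertex 3 with color 0 (neighbor of 2)
  Color vertex 4 with color 0 (neighbor of 6)
  Color vertex 5 with color 0 (neighbor of 6)
  Color vertex 7 with color 0 (neighbor of 6)

Step 2: Conflict found! Vertices 3 and 7 are adjacent but have the same color.
This means the graph contains an odd cycle.

The graph is NOT bipartite.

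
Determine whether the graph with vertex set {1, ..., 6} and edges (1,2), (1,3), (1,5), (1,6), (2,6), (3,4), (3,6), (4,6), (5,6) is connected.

Step 1: Build adjacency list from edges:
  1: 2, 3, 5, 6
  2: 1, 6
  3: 1, 4, 6
  4: 3, 6
  5: 1, 6
  6: 1, 2, 3, 4, 5

Step 2: Run BFS/DFS from vertex 1:
  Visited: {1, 2, 3, 5, 6, 4}
  Reached 6 of 6 vertices

Step 3: All 6 vertices reached from vertex 1, so the graph is connected.
Answer: Yes, the graph is connected.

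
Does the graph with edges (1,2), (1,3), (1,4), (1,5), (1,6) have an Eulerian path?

Step 1: Find the degree of each vertex:
  deg(1) = 5
  deg(2) = 1
  deg(3) = 1
  deg(4) = 1
  deg(5) = 1
  deg(6) = 1

Step 2: Count vertices with odd degree:
  Odd-degree vertices: 1, 2, 3, 4, 5, 6 (6 total)

Step 3: Apply Euler's theorem:
  - Eulerian circuit exists iff graph is connected and all vertices have even degree
  - Eulerian path exists iff graph is connected and has 0 or 2 odd-degree vertices

Graph has 6 odd-degree vertices (need 0 or 2).
Neither Eulerian path nor Eulerian circuit exists.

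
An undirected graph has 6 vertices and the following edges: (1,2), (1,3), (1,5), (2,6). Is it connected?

Step 1: Build adjacency list from edges:
  1: 2, 3, 5
  2: 1, 6
  3: 1
  4: (none)
  5: 1
  6: 2

Step 2: Run BFS/DFS from vertex 1:
  Visited: {1, 2, 3, 5, 6}
  Reached 5 of 6 vertices

Step 3: Only 5 of 6 vertices reached. Graph is disconnected.
Connected components: {1, 2, 3, 5, 6}, {4}
Answer: No, the graph is not connected (2 components).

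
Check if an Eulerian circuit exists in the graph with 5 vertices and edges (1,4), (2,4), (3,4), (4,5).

Step 1: Find the degree of each vertex:
  deg(1) = 1
  deg(2) = 1
  deg(3) = 1
  deg(4) = 4
  deg(5) = 1

Step 2: Count vertices with odd degree:
  Odd-degree vertices: 1, 2, 3, 5 (4 total)

Step 3: Apply Euler's theorem:
  - Eulerian circuit exists iff graph is connected and all vertices have even degree
  - Eulerian path exists iff graph is connected and has 0 or 2 odd-degree vertices

Graph has 4 odd-degree vertices (need 0 or 2).
Neither Eulerian path nor Eulerian circuit exists.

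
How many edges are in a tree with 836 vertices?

A tree on n vertices always has exactly n - 1 edges.
For n = 836: edges = 836 - 1 = 835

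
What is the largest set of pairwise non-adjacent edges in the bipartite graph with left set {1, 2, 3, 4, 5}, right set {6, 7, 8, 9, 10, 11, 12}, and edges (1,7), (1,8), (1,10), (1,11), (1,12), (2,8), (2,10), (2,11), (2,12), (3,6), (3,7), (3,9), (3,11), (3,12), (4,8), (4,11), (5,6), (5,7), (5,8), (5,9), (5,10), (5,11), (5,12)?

Step 1: List the neighbors of each left vertex:
  1: 7, 8, 10, 11, 12
  2: 8, 10, 11, 12
  3: 6, 7, 9, 11, 12
  4: 8, 11
  5: 6, 7, 8, 9, 10, 11, 12

Step 2: Greedily match left vertices, then look for augmenting paths:
  Match 1 -- 7
  Match 2 -- 8
  Match 3 -- 6
  Match 4 -- 11
  Match 5 -- 9
  No augmenting path remains.

Step 3: Verify this is maximum:
  Matching size 5 = min(|L|, |R|) = min(5, 7), which is an upper bound, so this matching is maximum.

Maximum matching: {(1,7), (2,8), (3,6), (4,11), (5,9)}
Size: 5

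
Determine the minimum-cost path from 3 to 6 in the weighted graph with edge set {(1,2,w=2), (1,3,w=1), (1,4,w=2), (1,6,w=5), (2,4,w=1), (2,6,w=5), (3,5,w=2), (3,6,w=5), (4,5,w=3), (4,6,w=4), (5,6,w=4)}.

Step 1: Build adjacency list with weights:
  1: 2(w=2), 3(w=1), 4(w=2), 6(w=5)
  2: 1(w=2), 4(w=1), 6(w=5)
  3: 1(w=1), 5(w=2), 6(w=5)
  4: 1(w=2), 2(w=1), 5(w=3), 6(w=4)
  5: 3(w=2), 4(w=3), 6(w=4)
  6: 1(w=5), 2(w=5), 3(w=5), 4(w=4), 5(w=4)

Step 2: Apply Dijkstra's algorithm from vertex 3:
  Visit vertex 3 (distance=0)
    Update dist[1] = 1
    Update dist[5] = 2
    Update dist[6] = 5
  Visit vertex 1 (distance=1)
    Update dist[2] = 3
    Update dist[4] = 3
  Visit vertex 5 (distance=2)
  Visit vertex 2 (distance=3)
  Visit vertex 4 (distance=3)
  Visit vertex 6 (distance=5)

Step 3: Shortest path: 3 -> 6
Total weight: 5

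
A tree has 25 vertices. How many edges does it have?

A tree on n vertices always has exactly n - 1 edges.
For n = 25: edges = 25 - 1 = 24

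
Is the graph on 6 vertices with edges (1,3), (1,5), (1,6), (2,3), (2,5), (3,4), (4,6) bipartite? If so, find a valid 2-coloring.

Step 1: Attempt 2-coloring using BFS:
  Start at vertex 1, assign color 0
  Color vertex 3 with color 1 (neighbor of 1)
  Color vertex 5 with color 1 (neighbor of 1)
  Color vertex 6 with color 1 (neighbor of 1)
  Color vertex 2 with color 0 (neighbor of 3)
  Color vertex 4 with color 0 (neighbor of 3)

Step 2: 2-coloring succeeded. No conflicts found.
  Set A (color 0): {1, 2, 4}
  Set B (color 1): {3, 5, 6}

The graph is bipartite with partition {1, 2, 4}, {3, 5, 6}.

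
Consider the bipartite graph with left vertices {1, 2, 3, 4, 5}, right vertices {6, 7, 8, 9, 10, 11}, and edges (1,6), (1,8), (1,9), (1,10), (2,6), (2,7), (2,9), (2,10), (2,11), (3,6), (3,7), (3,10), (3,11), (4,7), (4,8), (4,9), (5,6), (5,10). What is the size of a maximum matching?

Step 1: List the neighbors of each left vertex:
  1: 6, 8, 9, 10
  2: 6, 7, 9, 10, 11
  3: 6, 7, 10, 11
  4: 7, 8, 9
  5: 6, 10

Step 2: Greedily match left vertices, then look for augmenting paths:
  Match 1 -- 9
  Match 2 -- 7
  Match 3 -- 10
  Match 4 -- 8
  Match 5 -- 6
  No augmenting path remains.

Step 3: Verify this is maximum:
  Matching size 5 = min(|L|, |R|) = min(5, 6), which is an upper bound, so this matching is maximum.

Maximum matching: {(1,9), (2,7), (3,10), (4,8), (5,6)}
Size: 5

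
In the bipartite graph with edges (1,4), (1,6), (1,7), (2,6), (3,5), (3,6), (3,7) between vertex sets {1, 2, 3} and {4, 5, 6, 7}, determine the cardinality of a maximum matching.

Step 1: List the neighbors of each left vertex:
  1: 4, 6, 7
  2: 6
  3: 5, 6, 7

Step 2: Greedily match left vertices, then look for augmenting paths:
  Match 1 -- 4
  Match 2 -- 6
  Match 3 -- 5
  No augmenting path remains.

Step 3: Verify this is maximum:
  Matching size 3 = min(|L|, |R|) = min(3, 4), which is an upper bound, so this matching is maximum.

Maximum matching: {(1,4), (2,6), (3,5)}
Size: 3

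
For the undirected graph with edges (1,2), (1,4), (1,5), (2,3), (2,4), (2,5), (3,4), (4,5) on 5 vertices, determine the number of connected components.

Step 1: Build adjacency list from edges:
  1: 2, 4, 5
  2: 1, 3, 4, 5
  3: 2, 4
  4: 1, 2, 3, 5
  5: 1, 2, 4

Step 2: Run BFS/DFS from vertex 1:
  Visited: {1, 2, 4, 5, 3}
  Reached 5 of 5 vertices

Step 3: All 5 vertices reached from vertex 1, so the graph is connected.
Number of connected components: 1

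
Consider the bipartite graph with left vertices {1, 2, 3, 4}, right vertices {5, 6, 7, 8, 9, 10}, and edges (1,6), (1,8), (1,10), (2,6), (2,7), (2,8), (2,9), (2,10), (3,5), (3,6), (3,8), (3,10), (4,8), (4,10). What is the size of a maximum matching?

Step 1: List the neighbors of each left vertex:
  1: 6, 8, 10
  2: 6, 7, 8, 9, 10
  3: 5, 6, 8, 10
  4: 8, 10

Step 2: Greedily match left vertices, then look for augmenting paths:
  Match 1 -- 6
  Match 2 -- 7
  Match 3 -- 5
  Match 4 -- 8
  No augmenting path remains.

Step 3: Verify this is maximum:
  Matching size 4 = min(|L|, |R|) = min(4, 6), which is an upper bound, so this matching is maximum.

Maximum matching: {(1,6), (2,7), (3,5), (4,8)}
Size: 4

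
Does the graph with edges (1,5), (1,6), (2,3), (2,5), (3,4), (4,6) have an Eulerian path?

Step 1: Find the degree of each vertex:
  deg(1) = 2
  deg(2) = 2
  deg(3) = 2
  deg(4) = 2
  deg(5) = 2
  deg(6) = 2

Step 2: Count vertices with odd degree:
  All vertices have even degree (0 odd-degree vertices)

Step 3: Apply Euler's theorem:
  - Eulerian circuit exists iff graph is connected and all vertices have even degree
  - Eulerian path exists iff graph is connected and has 0 or 2 odd-degree vertices

Graph is connected with 0 odd-degree vertices.
Both Eulerian circuit and Eulerian path exist.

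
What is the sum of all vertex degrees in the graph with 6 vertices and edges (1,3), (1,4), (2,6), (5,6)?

Step 1: Count edges incident to each vertex:
  deg(1) = 2 (neighbors: 3, 4)
  deg(2) = 1 (neighbors: 6)
  deg(3) = 1 (neighbors: 1)
  deg(4) = 1 (neighbors: 1)
  deg(5) = 1 (neighbors: 6)
  deg(6) = 2 (neighbors: 2, 5)

Step 2: Sum all degrees:
  2 + 1 + 1 + 1 + 1 + 2 = 8

Verification: sum of degrees = 2 * |E| = 2 * 4 = 8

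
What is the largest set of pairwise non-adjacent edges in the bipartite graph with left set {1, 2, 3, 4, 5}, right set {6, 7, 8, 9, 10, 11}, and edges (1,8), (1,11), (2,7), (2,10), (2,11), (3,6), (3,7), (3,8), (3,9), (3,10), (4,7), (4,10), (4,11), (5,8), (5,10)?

Step 1: List the neighbors of each left vertex:
  1: 8, 11
  2: 7, 10, 11
  3: 6, 7, 8, 9, 10
  4: 7, 10, 11
  5: 8, 10

Step 2: Greedily match left vertices, then look for augmenting paths:
  Match 1 -- 11
  Match 2 -- 7
  Match 3 -- 6
  Match 4 -- 10
  Match 5 -- 8
  No augmenting path remains.

Step 3: Verify this is maximum:
  Matching size 5 = min(|L|, |R|) = min(5, 6), which is an upper bound, so this matching is maximum.

Maximum matching: {(1,11), (2,7), (3,6), (4,10), (5,8)}
Size: 5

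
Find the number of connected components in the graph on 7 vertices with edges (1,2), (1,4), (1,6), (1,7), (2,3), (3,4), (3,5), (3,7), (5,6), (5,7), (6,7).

Step 1: Build adjacency list from edges:
  1: 2, 4, 6, 7
  2: 1, 3
  3: 2, 4, 5, 7
  4: 1, 3
  5: 3, 6, 7
  6: 1, 5, 7
  7: 1, 3, 5, 6

Step 2: Run BFS/DFS from vertex 1:
  Visited: {1, 2, 4, 6, 7, 3, 5}
  Reached 7 of 7 vertices

Step 3: All 7 vertices reached from vertex 1, so the graph is connected.
Number of connected components: 1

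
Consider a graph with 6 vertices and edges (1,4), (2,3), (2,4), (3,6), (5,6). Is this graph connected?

Step 1: Build adjacency list from edges:
  1: 4
  2: 3, 4
  3: 2, 6
  4: 1, 2
  5: 6
  6: 3, 5

Step 2: Run BFS/DFS from vertex 1:
  Visited: {1, 4, 2, 3, 6, 5}
  Reached 6 of 6 vertices

Step 3: All 6 vertices reached from vertex 1, so the graph is connected.
Answer: Yes, the graph is connected.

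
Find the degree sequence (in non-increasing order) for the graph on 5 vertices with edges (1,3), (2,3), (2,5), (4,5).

Step 1: Count edges incident to each vertex:
  deg(1) = 1 (neighbors: 3)
  deg(2) = 2 (neighbors: 3, 5)
  deg(3) = 2 (neighbors: 1, 2)
  deg(4) = 1 (neighbors: 5)
  deg(5) = 2 (neighbors: 2, 4)

Step 2: Sort degrees in non-increasing order:
  Degrees: [1, 2, 2, 1, 2] -> sorted: [2, 2, 2, 1, 1]

Degree sequence: [2, 2, 2, 1, 1]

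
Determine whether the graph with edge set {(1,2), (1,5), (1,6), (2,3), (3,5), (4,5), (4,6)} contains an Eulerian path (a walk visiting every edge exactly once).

Step 1: Find the degree of each vertex:
  deg(1) = 3
  deg(2) = 2
  deg(3) = 2
  deg(4) = 2
  deg(5) = 3
  deg(6) = 2

Step 2: Count vertices with odd degree:
  Odd-degree vertices: 1, 5 (2 total)

Step 3: Apply Euler's theorem:
  - Eulerian circuit exists iff graph is connected and all vertices have even degree
  - Eulerian path exists iff graph is connected and has 0 or 2 odd-degree vertices

Graph is connected with exactly 2 odd-degree vertices (1, 5).
Eulerian path exists (starting and ending at the odd-degree vertices), but no Eulerian circuit.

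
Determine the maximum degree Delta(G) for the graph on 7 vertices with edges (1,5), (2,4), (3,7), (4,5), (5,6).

Step 1: Count edges incident to each vertex:
  deg(1) = 1 (neighbors: 5)
  deg(2) = 1 (neighbors: 4)
  deg(3) = 1 (neighbors: 7)
  deg(4) = 2 (neighbors: 2, 5)
  deg(5) = 3 (neighbors: 1, 4, 6)
  deg(6) = 1 (neighbors: 5)
  deg(7) = 1 (neighbors: 3)

Step 2: Find maximum:
  max(1, 1, 1, 2, 3, 1, 1) = 3 (vertex 5)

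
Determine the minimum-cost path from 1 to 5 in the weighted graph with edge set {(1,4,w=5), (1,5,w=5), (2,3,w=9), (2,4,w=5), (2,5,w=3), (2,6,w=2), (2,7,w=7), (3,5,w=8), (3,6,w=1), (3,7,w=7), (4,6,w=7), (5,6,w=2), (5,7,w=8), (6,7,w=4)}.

Step 1: Build adjacency list with weights:
  1: 4(w=5), 5(w=5)
  2: 3(w=9), 4(w=5), 5(w=3), 6(w=2), 7(w=7)
  3: 2(w=9), 5(w=8), 6(w=1), 7(w=7)
  4: 1(w=5), 2(w=5), 6(w=7)
  5: 1(w=5), 2(w=3), 3(w=8), 6(w=2), 7(w=8)
  6: 2(w=2), 3(w=1), 4(w=7), 5(w=2), 7(w=4)
  7: 2(w=7), 3(w=7), 5(w=8), 6(w=4)

Step 2: Apply Dijkstra's algorithm from vertex 1:
  Visit vertex 1 (distance=0)
    Update dist[4] = 5
    Update dist[5] = 5
  Visit vertex 4 (distance=5)
    Update dist[2] = 10
    Update dist[6] = 12
  Visit vertex 5 (distance=5)
    Update dist[2] = 8
    Update dist[3] = 13
    Update dist[6] = 7
    Update dist[7] = 13

Step 3: Shortest path: 1 -> 5
Total weight: 5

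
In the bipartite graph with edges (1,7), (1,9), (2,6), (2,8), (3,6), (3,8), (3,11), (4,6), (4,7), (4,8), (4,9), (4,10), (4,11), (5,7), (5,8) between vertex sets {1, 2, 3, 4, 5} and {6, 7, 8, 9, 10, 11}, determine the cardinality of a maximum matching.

Step 1: List the neighbors of each left vertex:
  1: 7, 9
  2: 6, 8
  3: 6, 8, 11
  4: 6, 7, 8, 9, 10, 11
  5: 7, 8

Step 2: Greedily match left vertices, then look for augmenting paths:
  Match 1 -- 7
  Match 2 -- 6
  Match 3 -- 11
  Match 4 -- 9
  Match 5 -- 8
  No augmenting path remains.

Step 3: Verify this is maximum:
  Matching size 5 = min(|L|, |R|) = min(5, 6), which is an upper bound, so this matching is maximum.

Maximum matching: {(1,7), (2,6), (3,11), (4,9), (5,8)}
Size: 5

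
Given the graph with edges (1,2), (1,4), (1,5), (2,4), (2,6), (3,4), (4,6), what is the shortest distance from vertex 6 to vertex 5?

Step 1: Build adjacency list:
  1: 2, 4, 5
  2: 1, 4, 6
  3: 4
  4: 1, 2, 3, 6
  5: 1
  6: 2, 4

Step 2: BFS from vertex 6 to find shortest path to 5:
  vertex 2 reached at distance 1
  vertex 4 reached at distance 1
  vertex 1 reached at distance 2
  vertex 3 reached at distance 2
  vertex 5 reached at distance 3

Step 3: Shortest path: 6 -> 4 -> 1 -> 5
Path length: 3 edges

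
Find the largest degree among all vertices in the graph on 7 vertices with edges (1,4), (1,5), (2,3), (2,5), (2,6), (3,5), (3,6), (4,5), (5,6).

Step 1: Count edges incident to each vertex:
  deg(1) = 2 (neighbors: 4, 5)
  deg(2) = 3 (neighbors: 3, 5, 6)
  deg(3) = 3 (neighbors: 2, 5, 6)
  deg(4) = 2 (neighbors: 1, 5)
  deg(5) = 5 (neighbors: 1, 2, 3, 4, 6)
  deg(6) = 3 (neighbors: 2, 3, 5)
  deg(7) = 0 (neighbors: none)

Step 2: Find maximum:
  max(2, 3, 3, 2, 5, 3, 0) = 5 (vertex 5)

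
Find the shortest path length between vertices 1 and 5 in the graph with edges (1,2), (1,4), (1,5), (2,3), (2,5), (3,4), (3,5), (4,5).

Step 1: Build adjacency list:
  1: 2, 4, 5
  2: 1, 3, 5
  3: 2, 4, 5
  4: 1, 3, 5
  5: 1, 2, 3, 4

Step 2: BFS from vertex 1 to find shortest path to 5:
  vertex 2 reached at distance 1
  vertex 4 reached at distance 1
  vertex 5 reached at distance 1

Step 3: Shortest path: 1 -> 5
Path length: 1 edge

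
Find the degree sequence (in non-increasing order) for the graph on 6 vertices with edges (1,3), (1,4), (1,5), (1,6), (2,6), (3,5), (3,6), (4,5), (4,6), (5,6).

Step 1: Count edges incident to each vertex:
  deg(1) = 4 (neighbors: 3, 4, 5, 6)
  deg(2) = 1 (neighbors: 6)
  deg(3) = 3 (neighbors: 1, 5, 6)
  deg(4) = 3 (neighbors: 1, 5, 6)
  deg(5) = 4 (neighbors: 1, 3, 4, 6)
  deg(6) = 5 (neighbors: 1, 2, 3, 4, 5)

Step 2: Sort degrees in non-increasing order:
  Degrees: [4, 1, 3, 3, 4, 5] -> sorted: [5, 4, 4, 3, 3, 1]

Degree sequence: [5, 4, 4, 3, 3, 1]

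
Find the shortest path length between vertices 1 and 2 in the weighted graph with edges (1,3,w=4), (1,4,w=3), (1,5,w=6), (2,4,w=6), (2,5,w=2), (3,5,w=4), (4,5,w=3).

Step 1: Build adjacency list with weights:
  1: 3(w=4), 4(w=3), 5(w=6)
  2: 4(w=6), 5(w=2)
  3: 1(w=4), 5(w=4)
  4: 1(w=3), 2(w=6), 5(w=3)
  5: 1(w=6), 2(w=2), 3(w=4), 4(w=3)

Step 2: Apply Dijkstra's algorithm from vertex 1:
  Visit vertex 1 (distance=0)
    Update dist[3] = 4
    Update dist[4] = 3
    Update dist[5] = 6
  Visit vertex 4 (distance=3)
    Update dist[2] = 9
  Visit vertex 3 (distance=4)
  Visit vertex 5 (distance=6)
    Update dist[2] = 8
  Visit vertex 2 (distance=8)

Step 3: Shortest path: 1 -> 5 -> 2
Total weight: 6 + 2 = 8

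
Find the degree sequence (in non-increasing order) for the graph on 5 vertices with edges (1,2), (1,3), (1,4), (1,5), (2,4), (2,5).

Step 1: Count edges incident to each vertex:
  deg(1) = 4 (neighbors: 2, 3, 4, 5)
  deg(2) = 3 (neighbors: 1, 4, 5)
  deg(3) = 1 (neighbors: 1)
  deg(4) = 2 (neighbors: 1, 2)
  deg(5) = 2 (neighbors: 1, 2)

Step 2: Sort degrees in non-increasing order:
  Degrees: [4, 3, 1, 2, 2] -> sorted: [4, 3, 2, 2, 1]

Degree sequence: [4, 3, 2, 2, 1]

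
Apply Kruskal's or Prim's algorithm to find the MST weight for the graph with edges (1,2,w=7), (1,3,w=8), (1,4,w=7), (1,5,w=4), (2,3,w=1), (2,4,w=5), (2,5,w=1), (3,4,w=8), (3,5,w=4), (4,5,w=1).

Apply Kruskal's algorithm (sort edges by weight, add if no cycle):

Sorted edges by weight:
  (2,5) w=1
  (2,3) w=1
  (4,5) w=1
  (1,5) w=4
  (3,5) w=4
  (2,4) w=5
  (1,2) w=7
  (1,4) w=7
  (1,3) w=8
  (3,4) w=8

Add edge (2,5) w=1 -- no cycle. Running total: 1
Add edge (2,3) w=1 -- no cycle. Running total: 2
Add edge (4,5) w=1 -- no cycle. Running total: 3
Add edge (1,5) w=4 -- no cycle. Running total: 7

MST edges: (2,5,w=1), (2,3,w=1), (4,5,w=1), (1,5,w=4)
Total MST weight: 1 + 1 + 1 + 4 = 7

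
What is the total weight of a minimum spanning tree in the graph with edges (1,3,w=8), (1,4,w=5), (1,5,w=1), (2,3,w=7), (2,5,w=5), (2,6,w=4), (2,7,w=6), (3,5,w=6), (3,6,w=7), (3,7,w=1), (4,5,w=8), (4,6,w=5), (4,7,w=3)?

Apply Kruskal's algorithm (sort edges by weight, add if no cycle):

Sorted edges by weight:
  (1,5) w=1
  (3,7) w=1
  (4,7) w=3
  (2,6) w=4
  (1,4) w=5
  (2,5) w=5
  (4,6) w=5
  (2,7) w=6
  (3,5) w=6
  (2,3) w=7
  (3,6) w=7
  (1,3) w=8
  (4,5) w=8

Add edge (1,5) w=1 -- no cycle. Running total: 1
Add edge (3,7) w=1 -- no cycle. Running total: 2
Add edge (4,7) w=3 -- no cycle. Running total: 5
Add edge (2,6) w=4 -- no cycle. Running total: 9
Add edge (1,4) w=5 -- no cycle. Running total: 14
Add edge (2,5) w=5 -- no cycle. Running total: 19

MST edges: (1,5,w=1), (3,7,w=1), (4,7,w=3), (2,6,w=4), (1,4,w=5), (2,5,w=5)
Total MST weight: 1 + 1 + 3 + 4 + 5 + 5 = 19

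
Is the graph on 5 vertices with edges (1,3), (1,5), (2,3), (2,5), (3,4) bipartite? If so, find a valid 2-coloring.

Step 1: Attempt 2-coloring using BFS:
  Start at vertex 1, assign color 0
  Color vertex 3 with color 1 (neighbor of 1)
  Color vertex 5 with color 1 (neighbor of 1)
  Color vertex 2 with color 0 (neighbor of 3)
  Color vertex 4 with color 0 (neighbor of 3)

Step 2: 2-coloring succeeded. No conflicts found.
  Set A (color 0): {1, 2, 4}
  Set B (color 1): {3, 5}

The graph is bipartite with partition {1, 2, 4}, {3, 5}.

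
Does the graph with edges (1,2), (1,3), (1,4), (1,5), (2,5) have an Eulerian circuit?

Step 1: Find the degree of each vertex:
  deg(1) = 4
  deg(2) = 2
  deg(3) = 1
  deg(4) = 1
  deg(5) = 2

Step 2: Count vertices with odd degree:
  Odd-degree vertices: 3, 4 (2 total)

Step 3: Apply Euler's theorem:
  - Eulerian circuit exists iff graph is connected and all vertices have even degree
  - Eulerian path exists iff graph is connected and has 0 or 2 odd-degree vertices

Graph is connected with exactly 2 odd-degree vertices (3, 4).
Eulerian path exists (starting and ending at the odd-degree vertices), but no Eulerian circuit.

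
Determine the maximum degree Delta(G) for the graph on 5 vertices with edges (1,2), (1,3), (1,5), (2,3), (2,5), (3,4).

Step 1: Count edges incident to each vertex:
  deg(1) = 3 (neighbors: 2, 3, 5)
  deg(2) = 3 (neighbors: 1, 3, 5)
  deg(3) = 3 (neighbors: 1, 2, 4)
  deg(4) = 1 (neighbors: 3)
  deg(5) = 2 (neighbors: 1, 2)

Step 2: Find maximum:
  max(3, 3, 3, 1, 2) = 3 (vertex 1)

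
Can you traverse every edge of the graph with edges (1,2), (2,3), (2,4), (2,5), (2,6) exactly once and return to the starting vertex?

Step 1: Find the degree of each vertex:
  deg(1) = 1
  deg(2) = 5
  deg(3) = 1
  deg(4) = 1
  deg(5) = 1
  deg(6) = 1

Step 2: Count vertices with odd degree:
  Odd-degree vertices: 1, 2, 3, 4, 5, 6 (6 total)

Step 3: Apply Euler's theorem:
  - Eulerian circuit exists iff graph is connected and all vertices have even degree
  - Eulerian path exists iff graph is connected and has 0 or 2 odd-degree vertices

Graph has 6 odd-degree vertices (need 0 or 2).
Neither Eulerian path nor Eulerian circuit exists.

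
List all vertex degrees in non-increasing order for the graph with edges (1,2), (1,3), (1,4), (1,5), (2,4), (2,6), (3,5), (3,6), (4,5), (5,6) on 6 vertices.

Step 1: Count edges incident to each vertex:
  deg(1) = 4 (neighbors: 2, 3, 4, 5)
  deg(2) = 3 (neighbors: 1, 4, 6)
  deg(3) = 3 (neighbors: 1, 5, 6)
  deg(4) = 3 (neighbors: 1, 2, 5)
  deg(5) = 4 (neighbors: 1, 3, 4, 6)
  deg(6) = 3 (neighbors: 2, 3, 5)

Step 2: Sort degrees in non-increasing order:
  Degrees: [4, 3, 3, 3, 4, 3] -> sorted: [4, 4, 3, 3, 3, 3]

Degree sequence: [4, 4, 3, 3, 3, 3]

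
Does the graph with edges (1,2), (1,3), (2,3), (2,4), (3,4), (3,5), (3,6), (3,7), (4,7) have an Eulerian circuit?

Step 1: Find the degree of each vertex:
  deg(1) = 2
  deg(2) = 3
  deg(3) = 6
  deg(4) = 3
  deg(5) = 1
  deg(6) = 1
  deg(7) = 2

Step 2: Count vertices with odd degree:
  Odd-degree vertices: 2, 4, 5, 6 (4 total)

Step 3: Apply Euler's theorem:
  - Eulerian circuit exists iff graph is connected and all vertices have even degree
  - Eulerian path exists iff graph is connected and has 0 or 2 odd-degree vertices

Graph has 4 odd-degree vertices (need 0 or 2).
Neither Eulerian path nor Eulerian circuit exists.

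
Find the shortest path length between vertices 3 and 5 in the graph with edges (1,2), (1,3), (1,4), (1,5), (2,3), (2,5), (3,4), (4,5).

Step 1: Build adjacency list:
  1: 2, 3, 4, 5
  2: 1, 3, 5
  3: 1, 2, 4
  4: 1, 3, 5
  5: 1, 2, 4

Step 2: BFS from vertex 3 to find shortest path to 5:
  vertex 1 reached at distance 1
  vertex 2 reached at distance 1
  vertex 4 reached at distance 1
  vertex 5 reached at distance 2

Step 3: Shortest path: 3 -> 1 -> 5
Path length: 2 edges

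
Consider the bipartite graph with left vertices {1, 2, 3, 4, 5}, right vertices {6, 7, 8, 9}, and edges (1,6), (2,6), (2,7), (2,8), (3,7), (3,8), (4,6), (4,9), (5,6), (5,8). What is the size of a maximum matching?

Step 1: List the neighbors of each left vertex:
  1: 6
  2: 6, 7, 8
  3: 7, 8
  4: 6, 9
  5: 6, 8

Step 2: Greedily match left vertices, then look for augmenting paths:
  Match 1 -- 6
  Match 2 -- 7
  Match 3 -- 8
  Match 4 -- 9
  No augmenting path remains.

Step 3: Verify this is maximum:
  Matching size 4 = min(|L|, |R|) = min(5, 4), which is an upper bound, so this matching is maximum.

Maximum matching: {(1,6), (2,7), (3,8), (4,9)}
Size: 4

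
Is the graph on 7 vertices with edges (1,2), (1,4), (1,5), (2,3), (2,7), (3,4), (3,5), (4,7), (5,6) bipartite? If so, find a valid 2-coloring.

Step 1: Attempt 2-coloring using BFS:
  Start at vertex 1, assign color 0
  Color vertex 2 with color 1 (neighbor of 1)
  Color vertex 4 with color 1 (neighbor of 1)
  Color vertex 5 with color 1 (neighbor of 1)
  Color vertex 3 with color 0 (neighbor of 2)
  Color vertex 7 with color 0 (neighbor of 2)
  Color vertex 6 with color 0 (neighbor of 5)

Step 2: 2-coloring succeeded. No conflicts found.
  Set A (color 0): {1, 3, 6, 7}
  Set B (color 1): {2, 4, 5}

The graph is bipartite with partition {1, 3, 6, 7}, {2, 4, 5}.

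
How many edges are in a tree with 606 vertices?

A tree on n vertices always has exactly n - 1 edges.
For n = 606: edges = 606 - 1 = 605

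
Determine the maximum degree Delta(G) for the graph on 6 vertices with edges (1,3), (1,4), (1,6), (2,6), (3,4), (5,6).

Step 1: Count edges incident to each vertex:
  deg(1) = 3 (neighbors: 3, 4, 6)
  deg(2) = 1 (neighbors: 6)
  deg(3) = 2 (neighbors: 1, 4)
  deg(4) = 2 (neighbors: 1, 3)
  deg(5) = 1 (neighbors: 6)
  deg(6) = 3 (neighbors: 1, 2, 5)

Step 2: Find maximum:
  max(3, 1, 2, 2, 1, 3) = 3 (vertex 1)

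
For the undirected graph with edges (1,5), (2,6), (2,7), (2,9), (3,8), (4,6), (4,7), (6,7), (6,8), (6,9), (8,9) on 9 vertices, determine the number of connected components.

Step 1: Build adjacency list from edges:
  1: 5
  2: 6, 7, 9
  3: 8
  4: 6, 7
  5: 1
  6: 2, 4, 7, 8, 9
  7: 2, 4, 6
  8: 3, 6, 9
  9: 2, 6, 8

Step 2: Run BFS/DFS from vertex 1:
  Visited: {1, 5}
  Reached 2 of 9 vertices

Step 3: Only 2 of 9 vertices reached. Graph is disconnected.
Connected components: {1, 5}, {2, 3, 4, 6, 7, 8, 9}
Number of connected components: 2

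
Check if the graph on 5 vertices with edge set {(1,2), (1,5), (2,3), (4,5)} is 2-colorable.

Step 1: Attempt 2-coloring using BFS:
  Start at vertex 1, assign color 0
  Color vertex 2 with color 1 (neighbor of 1)
  Color vertex 5 with color 1 (neighbor of 1)
  Color vertex 3 with color 0 (neighbor of 2)
  Color vertex 4 with color 0 (neighbor of 5)

Step 2: 2-coloring succeeded. No conflicts found.
  Set A (color 0): {1, 3, 4}
  Set B (color 1): {2, 5}

The graph is bipartite with partition {1, 3, 4}, {2, 5}.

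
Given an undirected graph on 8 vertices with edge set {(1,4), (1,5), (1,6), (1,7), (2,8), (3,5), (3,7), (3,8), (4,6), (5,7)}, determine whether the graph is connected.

Step 1: Build adjacency list from edges:
  1: 4, 5, 6, 7
  2: 8
  3: 5, 7, 8
  4: 1, 6
  5: 1, 3, 7
  6: 1, 4
  7: 1, 3, 5
  8: 2, 3

Step 2: Run BFS/DFS from vertex 1:
  Visited: {1, 4, 5, 6, 7, 3, 8, 2}
  Reached 8 of 8 vertices

Step 3: All 8 vertices reached from vertex 1, so the graph is connected.
Answer: Yes, the graph is connected.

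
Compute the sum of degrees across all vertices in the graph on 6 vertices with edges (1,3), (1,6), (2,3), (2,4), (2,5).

Step 1: Count edges incident to each vertex:
  deg(1) = 2 (neighbors: 3, 6)
  deg(2) = 3 (neighbors: 3, 4, 5)
  deg(3) = 2 (neighbors: 1, 2)
  deg(4) = 1 (neighbors: 2)
  deg(5) = 1 (neighbors: 2)
  deg(6) = 1 (neighbors: 1)

Step 2: Sum all degrees:
  2 + 3 + 2 + 1 + 1 + 1 = 10

Verification: sum of degrees = 2 * |E| = 2 * 5 = 10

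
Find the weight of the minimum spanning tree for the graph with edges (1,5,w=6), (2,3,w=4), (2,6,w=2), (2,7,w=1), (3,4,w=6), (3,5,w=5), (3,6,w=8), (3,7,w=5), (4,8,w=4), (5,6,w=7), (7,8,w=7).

Apply Kruskal's algorithm (sort edges by weight, add if no cycle):

Sorted edges by weight:
  (2,7) w=1
  (2,6) w=2
  (2,3) w=4
  (4,8) w=4
  (3,7) w=5
  (3,5) w=5
  (1,5) w=6
  (3,4) w=6
  (5,6) w=7
  (7,8) w=7
  (3,6) w=8

Add edge (2,7) w=1 -- no cycle. Running total: 1
Add edge (2,6) w=2 -- no cycle. Running total: 3
Add edge (2,3) w=4 -- no cycle. Running total: 7
Add edge (4,8) w=4 -- no cycle. Running total: 11
Skip edge (3,7) w=5 -- would create cycle
Add edge (3,5) w=5 -- no cycle. Running total: 16
Add edge (1,5) w=6 -- no cycle. Running total: 22
Add edge (3,4) w=6 -- no cycle. Running total: 28

MST edges: (2,7,w=1), (2,6,w=2), (2,3,w=4), (4,8,w=4), (3,5,w=5), (1,5,w=6), (3,4,w=6)
Total MST weight: 1 + 2 + 4 + 4 + 5 + 6 + 6 = 28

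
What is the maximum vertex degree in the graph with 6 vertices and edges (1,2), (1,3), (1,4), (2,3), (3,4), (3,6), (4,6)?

Step 1: Count edges incident to each vertex:
  deg(1) = 3 (neighbors: 2, 3, 4)
  deg(2) = 2 (neighbors: 1, 3)
  deg(3) = 4 (neighbors: 1, 2, 4, 6)
  deg(4) = 3 (neighbors: 1, 3, 6)
  deg(5) = 0 (neighbors: none)
  deg(6) = 2 (neighbors: 3, 4)

Step 2: Find maximum:
  max(3, 2, 4, 3, 0, 2) = 4 (vertex 3)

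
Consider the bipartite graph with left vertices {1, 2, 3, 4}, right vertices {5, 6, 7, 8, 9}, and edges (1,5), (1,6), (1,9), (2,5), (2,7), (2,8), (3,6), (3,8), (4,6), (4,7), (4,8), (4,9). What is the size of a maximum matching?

Step 1: List the neighbors of each left vertex:
  1: 5, 6, 9
  2: 5, 7, 8
  3: 6, 8
  4: 6, 7, 8, 9

Step 2: Greedily match left vertices, then look for augmenting paths:
  Match 1 -- 5
  Match 2 -- 7
  Match 3 -- 6
  Match 4 -- 8
  No augmenting path remains.

Step 3: Verify this is maximum:
  Matching size 4 = min(|L|, |R|) = min(4, 5), which is an upper bound, so this matching is maximum.

Maximum matching: {(1,5), (2,7), (3,6), (4,8)}
Size: 4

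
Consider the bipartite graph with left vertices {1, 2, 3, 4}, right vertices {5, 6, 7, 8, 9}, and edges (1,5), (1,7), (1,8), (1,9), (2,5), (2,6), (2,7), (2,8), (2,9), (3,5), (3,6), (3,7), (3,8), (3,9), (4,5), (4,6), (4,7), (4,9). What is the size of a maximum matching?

Step 1: List the neighbors of each left vertex:
  1: 5, 7, 8, 9
  2: 5, 6, 7, 8, 9
  3: 5, 6, 7, 8, 9
  4: 5, 6, 7, 9

Step 2: Greedily match left vertices, then look for augmenting paths:
  Match 1 -- 5
  Match 2 -- 6
  Match 3 -- 7
  Match 4 -- 9
  No augmenting path remains.

Step 3: Verify this is maximum:
  Matching size 4 = min(|L|, |R|) = min(4, 5), which is an upper bound, so this matching is maximum.

Maximum matching: {(1,5), (2,6), (3,7), (4,9)}
Size: 4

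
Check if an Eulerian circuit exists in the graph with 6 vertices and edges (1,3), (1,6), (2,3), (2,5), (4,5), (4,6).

Step 1: Find the degree of each vertex:
  deg(1) = 2
  deg(2) = 2
  deg(3) = 2
  deg(4) = 2
  deg(5) = 2
  deg(6) = 2

Step 2: Count vertices with odd degree:
  All vertices have even degree (0 odd-degree vertices)

Step 3: Apply Euler's theorem:
  - Eulerian circuit exists iff graph is connected and all vertices have even degree
  - Eulerian path exists iff graph is connected and has 0 or 2 odd-degree vertices

Graph is connected with 0 odd-degree vertices.
Both Eulerian circuit and Eulerian path exist.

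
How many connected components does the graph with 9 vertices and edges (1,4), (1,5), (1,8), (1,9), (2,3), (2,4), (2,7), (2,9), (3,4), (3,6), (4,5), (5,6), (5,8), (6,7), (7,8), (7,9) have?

Step 1: Build adjacency list from edges:
  1: 4, 5, 8, 9
  2: 3, 4, 7, 9
  3: 2, 4, 6
  4: 1, 2, 3, 5
  5: 1, 4, 6, 8
  6: 3, 5, 7
  7: 2, 6, 8, 9
  8: 1, 5, 7
  9: 1, 2, 7

Step 2: Run BFS/DFS from vertex 1:
  Visited: {1, 4, 5, 8, 9, 2, 3, 6, 7}
  Reached 9 of 9 vertices

Step 3: All 9 vertices reached from vertex 1, so the graph is connected.
Number of connected components: 1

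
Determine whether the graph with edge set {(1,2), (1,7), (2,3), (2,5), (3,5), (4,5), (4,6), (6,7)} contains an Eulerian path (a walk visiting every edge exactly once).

Step 1: Find the degree of each vertex:
  deg(1) = 2
  deg(2) = 3
  deg(3) = 2
  deg(4) = 2
  deg(5) = 3
  deg(6) = 2
  deg(7) = 2

Step 2: Count vertices with odd degree:
  Odd-degree vertices: 2, 5 (2 total)

Step 3: Apply Euler's theorem:
  - Eulerian circuit exists iff graph is connected and all vertices have even degree
  - Eulerian path exists iff graph is connected and has 0 or 2 odd-degree vertices

Graph is connected with exactly 2 odd-degree vertices (2, 5).
Eulerian path exists (starting and ending at the odd-degree vertices), but no Eulerian circuit.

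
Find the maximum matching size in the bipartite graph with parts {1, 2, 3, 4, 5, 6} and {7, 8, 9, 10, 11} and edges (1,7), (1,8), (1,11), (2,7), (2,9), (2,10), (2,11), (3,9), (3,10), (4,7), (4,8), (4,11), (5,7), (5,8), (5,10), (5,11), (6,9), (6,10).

Step 1: List the neighbors of each left vertex:
  1: 7, 8, 11
  2: 7, 9, 10, 11
  3: 9, 10
  4: 7, 8, 11
  5: 7, 8, 10, 11
  6: 9, 10

Step 2: Greedily match left vertices, then look for augmenting paths:
  Match 1 -- 7
  Match 2 -- 9
  Match 3 -- 10
  Match 4 -- 8
  Match 5 -- 11
  No augmenting path remains.

Step 3: Verify this is maximum:
  Matching size 5 = min(|L|, |R|) = min(6, 5), which is an upper bound, so this matching is maximum.

Maximum matching: {(1,7), (2,9), (3,10), (4,8), (5,11)}
Size: 5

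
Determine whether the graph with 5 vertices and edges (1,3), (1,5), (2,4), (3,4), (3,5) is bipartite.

Step 1: Attempt 2-coloring using BFS:
  Start at vertex 1, assign color 0
  Color vertex 3 with color 1 (neighbor of 1)
  Color vertex 5 with color 1 (neighbor of 1)
  Color vertex 4 with color 0 (neighbor of 3)

Step 2: Conflict found! Vertices 3 and 5 are adjacent but have the same color.
This means the graph contains an odd cycle.

The graph is NOT bipartite.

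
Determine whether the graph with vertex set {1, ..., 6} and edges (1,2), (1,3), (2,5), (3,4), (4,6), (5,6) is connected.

Step 1: Build adjacency list from edges:
  1: 2, 3
  2: 1, 5
  3: 1, 4
  4: 3, 6
  5: 2, 6
  6: 4, 5

Step 2: Run BFS/DFS from vertex 1:
  Visited: {1, 2, 3, 5, 4, 6}
  Reached 6 of 6 vertices

Step 3: All 6 vertices reached from vertex 1, so the graph is connected.
Answer: Yes, the graph is connected.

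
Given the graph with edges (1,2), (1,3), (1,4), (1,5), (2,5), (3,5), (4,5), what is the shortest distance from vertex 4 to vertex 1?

Step 1: Build adjacency list:
  1: 2, 3, 4, 5
  2: 1, 5
  3: 1, 5
  4: 1, 5
  5: 1, 2, 3, 4

Step 2: BFS from vertex 4 to find shortest path to 1:
  vertex 1 reached at distance 1

Step 3: Shortest path: 4 -> 1
Path length: 1 edge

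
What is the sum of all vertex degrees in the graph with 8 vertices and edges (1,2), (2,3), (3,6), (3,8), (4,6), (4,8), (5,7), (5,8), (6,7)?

Step 1: Count edges incident to each vertex:
  deg(1) = 1 (neighbors: 2)
  deg(2) = 2 (neighbors: 1, 3)
  deg(3) = 3 (neighbors: 2, 6, 8)
  deg(4) = 2 (neighbors: 6, 8)
  deg(5) = 2 (neighbors: 7, 8)
  deg(6) = 3 (neighbors: 3, 4, 7)
  deg(7) = 2 (neighbors: 5, 6)
  deg(8) = 3 (neighbors: 3, 4, 5)

Step 2: Sum all degrees:
  1 + 2 + 3 + 2 + 2 + 3 + 2 + 3 = 18

Verification: sum of degrees = 2 * |E| = 2 * 9 = 18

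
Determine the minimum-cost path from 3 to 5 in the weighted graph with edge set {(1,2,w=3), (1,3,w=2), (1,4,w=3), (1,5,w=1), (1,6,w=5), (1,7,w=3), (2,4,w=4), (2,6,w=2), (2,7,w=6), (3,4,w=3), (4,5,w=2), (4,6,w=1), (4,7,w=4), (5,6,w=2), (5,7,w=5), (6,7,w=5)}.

Step 1: Build adjacency list with weights:
  1: 2(w=3), 3(w=2), 4(w=3), 5(w=1), 6(w=5), 7(w=3)
  2: 1(w=3), 4(w=4), 6(w=2), 7(w=6)
  3: 1(w=2), 4(w=3)
  4: 1(w=3), 2(w=4), 3(w=3), 5(w=2), 6(w=1), 7(w=4)
  5: 1(w=1), 4(w=2), 6(w=2), 7(w=5)
  6: 1(w=5), 2(w=2), 4(w=1), 5(w=2), 7(w=5)
  7: 1(w=3), 2(w=6), 4(w=4), 5(w=5), 6(w=5)

Step 2: Apply Dijkstra's algorithm from vertex 3:
  Visit vertex 3 (distance=0)
    Update dist[1] = 2
    Update dist[4] = 3
  Visit vertex 1 (distance=2)
    Update dist[2] = 5
    Update dist[5] = 3
    Update dist[6] = 7
    Update dist[7] = 5
  Visit vertex 4 (distance=3)
    Update dist[6] = 4
  Visit vertex 5 (distance=3)

Step 3: Shortest path: 3 -> 1 -> 5
Total weight: 2 + 1 = 3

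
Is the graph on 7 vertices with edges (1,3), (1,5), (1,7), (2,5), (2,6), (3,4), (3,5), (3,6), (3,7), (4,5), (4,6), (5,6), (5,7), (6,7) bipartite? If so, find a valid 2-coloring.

Step 1: Attempt 2-coloring using BFS:
  Start at vertex 1, assign color 0
  Color vertex 3 with color 1 (neighbor of 1)
  Color vertex 5 with color 1 (neighbor of 1)
  Color vertex 7 with color 1 (neighbor of 1)
  Color vertex 4 with color 0 (neighbor of 3)

Step 2: Conflict found! Vertices 3 and 5 are adjacent but have the same color.
This means the graph contains an odd cycle.

The graph is NOT bipartite.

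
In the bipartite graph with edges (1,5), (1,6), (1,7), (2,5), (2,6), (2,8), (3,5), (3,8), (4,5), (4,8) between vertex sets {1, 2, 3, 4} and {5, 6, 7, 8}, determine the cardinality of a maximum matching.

Step 1: List the neighbors of each left vertex:
  1: 5, 6, 7
  2: 5, 6, 8
  3: 5, 8
  4: 5, 8

Step 2: Greedily match left vertices, then look for augmenting paths:
  Match 1 -- 7
  Match 2 -- 6
  Match 3 -- 8
  Match 4 -- 5
  No augmenting path remains.

Step 3: Verify this is maximum:
  Matching size 4 = min(|L|, |R|) = min(4, 4), which is an upper bound, so this matching is maximum.

Maximum matching: {(1,7), (2,6), (3,8), (4,5)}
Size: 4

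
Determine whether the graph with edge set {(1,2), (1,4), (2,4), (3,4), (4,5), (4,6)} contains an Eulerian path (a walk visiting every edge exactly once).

Step 1: Find the degree of each vertex:
  deg(1) = 2
  deg(2) = 2
  deg(3) = 1
  deg(4) = 5
  deg(5) = 1
  deg(6) = 1

Step 2: Count vertices with odd degree:
  Odd-degree vertices: 3, 4, 5, 6 (4 total)

Step 3: Apply Euler's theorem:
  - Eulerian circuit exists iff graph is connected and all vertices have even degree
  - Eulerian path exists iff graph is connected and has 0 or 2 odd-degree vertices

Graph has 4 odd-degree vertices (need 0 or 2).
Neither Eulerian path nor Eulerian circuit exists.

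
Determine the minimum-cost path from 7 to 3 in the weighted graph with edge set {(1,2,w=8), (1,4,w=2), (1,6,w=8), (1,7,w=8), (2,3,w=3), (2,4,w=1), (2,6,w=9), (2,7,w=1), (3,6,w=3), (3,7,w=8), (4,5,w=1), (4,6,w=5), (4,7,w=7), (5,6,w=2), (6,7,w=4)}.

Step 1: Build adjacency list with weights:
  1: 2(w=8), 4(w=2), 6(w=8), 7(w=8)
  2: 1(w=8), 3(w=3), 4(w=1), 6(w=9), 7(w=1)
  3: 2(w=3), 6(w=3), 7(w=8)
  4: 1(w=2), 2(w=1), 5(w=1), 6(w=5), 7(w=7)
  5: 4(w=1), 6(w=2)
  6: 1(w=8), 2(w=9), 3(w=3), 4(w=5), 5(w=2), 7(w=4)
  7: 1(w=8), 2(w=1), 3(w=8), 4(w=7), 6(w=4)

Step 2: Apply Dijkstra's algorithm from vertex 7:
  Visit vertex 7 (distance=0)
    Update dist[1] = 8
    Update dist[2] = 1
    Update dist[3] = 8
    Update dist[4] = 7
    Update dist[6] = 4
  Visit vertex 2 (distance=1)
    Update dist[3] = 4
    Update dist[4] = 2
  Visit vertex 4 (distance=2)
    Update dist[1] = 4
    Update dist[5] = 3
  Visit vertex 5 (distance=3)
  Visit vertex 1 (distance=4)
  Visit vertex 3 (distance=4)

Step 3: Shortest path: 7 -> 2 -> 3
Total weight: 1 + 3 = 4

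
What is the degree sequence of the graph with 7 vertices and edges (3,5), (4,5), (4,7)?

Step 1: Count edges incident to each vertex:
  deg(1) = 0 (neighbors: none)
  deg(2) = 0 (neighbors: none)
  deg(3) = 1 (neighbors: 5)
  deg(4) = 2 (neighbors: 5, 7)
  deg(5) = 2 (neighbors: 3, 4)
  deg(6) = 0 (neighbors: none)
  deg(7) = 1 (neighbors: 4)

Step 2: Sort degrees in non-increasing order:
  Degrees: [0, 0, 1, 2, 2, 0, 1] -> sorted: [2, 2, 1, 1, 0, 0, 0]

Degree sequence: [2, 2, 1, 1, 0, 0, 0]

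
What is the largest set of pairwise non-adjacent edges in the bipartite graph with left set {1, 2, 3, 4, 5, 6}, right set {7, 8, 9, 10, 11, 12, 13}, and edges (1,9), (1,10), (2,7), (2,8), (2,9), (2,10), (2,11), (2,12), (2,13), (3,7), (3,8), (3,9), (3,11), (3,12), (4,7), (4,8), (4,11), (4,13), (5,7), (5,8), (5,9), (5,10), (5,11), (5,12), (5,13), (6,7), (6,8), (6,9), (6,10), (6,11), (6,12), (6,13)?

Step 1: List the neighbors of each left vertex:
  1: 9, 10
  2: 7, 8, 9, 10, 11, 12, 13
  3: 7, 8, 9, 11, 12
  4: 7, 8, 11, 13
  5: 7, 8, 9, 10, 11, 12, 13
  6: 7, 8, 9, 10, 11, 12, 13

Step 2: Greedily match left vertices, then look for augmenting paths:
  Match 1 -- 9
  Match 2 -- 7
  Match 3 -- 8
  Match 4 -- 11
  Match 5 -- 10
  Match 6 -- 12
  No augmenting path remains.

Step 3: Verify this is maximum:
  Matching size 6 = min(|L|, |R|) = min(6, 7), which is an upper bound, so this matching is maximum.

Maximum matching: {(1,9), (2,7), (3,8), (4,11), (5,10), (6,12)}
Size: 6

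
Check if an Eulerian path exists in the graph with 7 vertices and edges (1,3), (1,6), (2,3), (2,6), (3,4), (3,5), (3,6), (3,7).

Step 1: Find the degree of each vertex:
  deg(1) = 2
  deg(2) = 2
  deg(3) = 6
  deg(4) = 1
  deg(5) = 1
  deg(6) = 3
  deg(7) = 1

Step 2: Count vertices with odd degree:
  Odd-degree vertices: 4, 5, 6, 7 (4 total)

Step 3: Apply Euler's theorem:
  - Eulerian circuit exists iff graph is connected and all vertices have even degree
  - Eulerian path exists iff graph is connected and has 0 or 2 odd-degree vertices

Graph has 4 odd-degree vertices (need 0 or 2).
Neither Eulerian path nor Eulerian circuit exists.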